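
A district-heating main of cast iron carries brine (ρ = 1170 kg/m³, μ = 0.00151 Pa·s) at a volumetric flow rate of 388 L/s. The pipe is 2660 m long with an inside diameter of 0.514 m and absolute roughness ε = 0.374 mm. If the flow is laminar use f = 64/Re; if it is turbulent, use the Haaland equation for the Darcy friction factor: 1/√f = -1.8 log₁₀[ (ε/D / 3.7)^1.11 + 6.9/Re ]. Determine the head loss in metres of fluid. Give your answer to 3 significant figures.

Q = 388 L/s = 388/1000 = 0.388 m³/s.
Cross-sectional area A = πD²/4 = π(0.514)²/4 = 0.2075 m²; mean velocity V = Q/A = 0.388/0.2075 = 1.87 m/s.
Reynolds number Re = ρVD/μ = 1170 · 1.87 · 0.514 / 0.00151 = 7.447e+05.
Re > 4000 → turbulent. Relative roughness ε/D = 0.000374/0.514 = 0.000728. Haaland: 1/√f = -1.8 log₁₀[(0.000728/3.7)^1.11 + 6.9/7.447e+05] = -1.8 log₁₀[7.69e-05 + 9.27e-06] = 7.316, so f = 0.01868.
Darcy-Weisbach: ΔP = f(L/D)(ρV²/2) = 0.01868·(2660/0.514)·(1170·1.87²/2) = 0.01868·5175·2045 = 1.978e+05 Pa.
Head loss h_f = ΔP/(ρg) = 1.978e+05/(1170·9.81) = 17.2 m.

h_f ≈ 17.2 m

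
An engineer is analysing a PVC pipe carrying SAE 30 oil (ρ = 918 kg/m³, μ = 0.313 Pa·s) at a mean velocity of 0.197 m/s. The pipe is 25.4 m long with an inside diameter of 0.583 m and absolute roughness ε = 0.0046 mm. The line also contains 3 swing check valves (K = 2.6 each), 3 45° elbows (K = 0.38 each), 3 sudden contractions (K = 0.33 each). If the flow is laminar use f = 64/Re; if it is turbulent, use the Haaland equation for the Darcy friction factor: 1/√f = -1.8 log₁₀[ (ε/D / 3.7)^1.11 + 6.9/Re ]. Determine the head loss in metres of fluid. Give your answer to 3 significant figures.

Reynolds number Re = ρVD/μ = 918 · 0.197 · 0.583 / 0.313 = 336.8.
Re < 2300 → laminar flow, so f = 64/Re = 64/336.8 = 0.19 (the turbulent correlation is not needed).
Total minor-loss coefficient ΣK = 3·2.6 + 3·0.38 + 3·0.33 = 9.93.
ΔP = [f·L/D + ΣK]·(ρV²/2) = [0.19·25.4/0.583 + 9.93]·(918·0.197²/2) = [8.278 + 9.93]·17.81 = 324.3 Pa.
Head loss h_f = ΔP/(ρg) = 324.3/(918·9.81) = 0.0360 m.

h_f ≈ 0.0360 m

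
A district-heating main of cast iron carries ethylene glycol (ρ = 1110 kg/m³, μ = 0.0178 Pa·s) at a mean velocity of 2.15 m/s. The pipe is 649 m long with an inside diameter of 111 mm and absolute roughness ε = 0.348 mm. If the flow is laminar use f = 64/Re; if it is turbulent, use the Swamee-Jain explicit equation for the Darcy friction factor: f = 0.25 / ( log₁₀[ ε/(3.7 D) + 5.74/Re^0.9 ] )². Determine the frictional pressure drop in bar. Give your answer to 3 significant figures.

Reynolds number Re = ρVD/μ = 1110 · 2.15 · 0.111 / 0.0178 = 1.488e+04.
Re > 4000 → turbulent. Relative roughness ε/D = 0.000348/0.111 = 0.00314. Swamee-Jain: f = 0.25/(log₁₀[0.00314/3.7 + 5.74/1.488e+04^0.9])² = 0.25/(log₁₀[0.000847 + 0.00101])² = 0.25/(-2.732)² = 0.03351.
Darcy-Weisbach: ΔP = f(L/D)(ρV²/2) = 0.03351·(649/0.111)·(1110·2.15²/2) = 0.03351·5847·2565 = 5.026e+05 Pa.
ΔP = 5.026e+05 Pa = 5.03 bar.

ΔP ≈ 5.03 bar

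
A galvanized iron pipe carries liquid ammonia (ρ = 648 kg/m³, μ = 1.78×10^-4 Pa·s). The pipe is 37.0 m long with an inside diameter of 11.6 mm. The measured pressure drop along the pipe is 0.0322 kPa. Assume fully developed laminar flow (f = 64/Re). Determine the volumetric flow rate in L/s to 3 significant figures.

For laminar flow, f = 64/Re with Re = ρVD/μ, so Darcy-Weisbach reduces to ΔP = 32μLV/D². Solving for V: V = ΔP·D²/(32μL) = 32.2·(0.0116)²/(32·0.000178·37) = 0.02056 m/s.
Check: Re = ρVD/μ = 648·0.02056·0.0116/0.000178 = 868.2 < 2300, so the laminar assumption holds.
Q = V·A = 0.02056·(π/4·0.0116²) = 2.173e-06 m³/s = 0.00217 L/s.

Q ≈ 0.00217 L/s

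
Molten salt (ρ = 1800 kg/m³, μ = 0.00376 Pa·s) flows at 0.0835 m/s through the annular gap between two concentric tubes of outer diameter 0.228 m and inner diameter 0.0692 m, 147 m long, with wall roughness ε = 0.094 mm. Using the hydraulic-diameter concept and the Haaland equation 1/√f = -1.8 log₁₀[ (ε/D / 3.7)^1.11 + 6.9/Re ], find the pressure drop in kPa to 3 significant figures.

ΔP ≈ 0.207 kPa

Hydraulic diameter D_h = 4A/P = D_o - D_i = 0.228 - 0.0692 = 0.1588 m.
Re = ρVD_h/μ = 1800·0.0835·0.1588/0.00376 = 6348.
ε/D_h = 9.4e-05/0.1588 = 0.000592; Haaland gives 1/√f = -1.8 log₁₀[6.12e-05+0.00109] = 5.292, so f = 0.03571.
ΔP = f(L/D_h)(ρV²/2) = 0.03571·147/0.1588·6.275 = 207.4 Pa.
ΔP = 0.207 kPa.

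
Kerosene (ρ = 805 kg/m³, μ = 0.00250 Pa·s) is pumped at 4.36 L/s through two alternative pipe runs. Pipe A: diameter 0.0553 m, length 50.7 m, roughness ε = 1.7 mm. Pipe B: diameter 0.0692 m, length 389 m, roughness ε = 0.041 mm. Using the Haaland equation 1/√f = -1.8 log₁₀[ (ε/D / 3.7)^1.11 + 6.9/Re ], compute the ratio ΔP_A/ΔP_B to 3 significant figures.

Pipe A: V = Q/A = 0.00436/0.002402 = 1.815 m/s; Re = 3.232e+04; ε/D = 0.0307; Haaland → f = 0.05881; ΔP_A = f(L/D)(ρV²/2) = 7.152e+04 Pa.
Pipe B: V = Q/A = 0.00436/0.003761 = 1.159 m/s; Re = 2.583e+04; ε/D = 0.000592; Haaland → f = 0.02543; ΔP_B = f(L/D)(ρV²/2) = 7.733e+04 Pa.
ΔP_A/ΔP_B = 7.152e+04/7.733e+04 = 0.925.

ΔP_A/ΔP_B ≈ 0.925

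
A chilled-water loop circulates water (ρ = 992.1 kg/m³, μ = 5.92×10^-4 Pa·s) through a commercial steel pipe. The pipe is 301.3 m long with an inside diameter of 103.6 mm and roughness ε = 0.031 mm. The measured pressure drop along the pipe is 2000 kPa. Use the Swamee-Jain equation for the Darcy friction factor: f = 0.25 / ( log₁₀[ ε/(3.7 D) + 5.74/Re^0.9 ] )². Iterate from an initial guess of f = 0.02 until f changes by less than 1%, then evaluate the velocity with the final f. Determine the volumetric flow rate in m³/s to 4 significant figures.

Rearranging Darcy-Weisbach: V = √(2·ΔP·D/(f·L·ρ)). With ε/D = 3.1e-05/0.1036 = 0.000299, iterate starting from f = 0.02:
  f = 0.02 → V = √(2·2e+06·0.1036/(0.02·301.3·992.1)) = 8.326 m/s; Re = ρVD/μ = 1.445e+06; f → 0.01553
  f = 0.01553 → V = 9.448 m/s; Re = 1.64e+06; f → 0.01547
Converged (Δf/f < 1%). With the final f = 0.01547: V = √(2·2e+06·0.1036/(0.01547·301.3·992.1)) = 9.466 m/s.
Q = V·A = 9.466·(π/4·0.1036²) = 0.0798 m³/s = 0.07980 m³/s.

Q ≈ 0.07980 m³/s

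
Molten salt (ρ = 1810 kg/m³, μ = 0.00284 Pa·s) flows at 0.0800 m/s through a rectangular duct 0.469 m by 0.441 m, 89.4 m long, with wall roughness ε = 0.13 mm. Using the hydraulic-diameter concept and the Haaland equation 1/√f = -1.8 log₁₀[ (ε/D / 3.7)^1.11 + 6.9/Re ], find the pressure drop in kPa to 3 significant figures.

ΔP ≈ 0.0289 kPa

Hydraulic diameter D_h = 4A/P = 4·(0.469·0.441)/(2·(0.469+0.441)) = 0.8273/1.82 = 0.4546 m.
Re = ρVD_h/μ = 1810·0.08·0.4546/0.00284 = 2.318e+04.
ε/D_h = 0.00013/0.4546 = 0.000286; Haaland gives 1/√f = -1.8 log₁₀[2.73e-05+0.000298] = 6.279, so f = 0.02537.
ΔP = f(L/D_h)(ρV²/2) = 0.02537·89.4/0.4546·5.792 = 28.9 Pa.
ΔP = 0.0289 kPa.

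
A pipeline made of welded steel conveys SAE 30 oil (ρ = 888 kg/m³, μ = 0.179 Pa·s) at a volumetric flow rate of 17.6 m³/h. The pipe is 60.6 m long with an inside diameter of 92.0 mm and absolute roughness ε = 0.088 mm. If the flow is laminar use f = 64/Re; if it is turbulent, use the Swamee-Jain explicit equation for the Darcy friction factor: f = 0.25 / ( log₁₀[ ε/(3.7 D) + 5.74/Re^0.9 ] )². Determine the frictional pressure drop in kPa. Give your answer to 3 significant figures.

ΔP ≈ 30.2 kPa

Q = 17.6 m³/h = 17.6/3600 = 0.004889 m³/s.
Cross-sectional area A = πD²/4 = π(0.092)²/4 = 0.006648 m²; mean velocity V = Q/A = 0.004889/0.006648 = 0.7354 m/s.
Reynolds number Re = ρVD/μ = 888 · 0.7354 · 0.092 / 0.179 = 335.7.
Re < 2300 → laminar flow, so f = 64/Re = 64/335.7 = 0.1907 (the turbulent correlation is not needed).
Darcy-Weisbach: ΔP = f(L/D)(ρV²/2) = 0.1907·(60.6/0.092)·(888·0.7354²/2) = 0.1907·658.7·240.1 = 3.016e+04 Pa.
ΔP = 3.016e+04 Pa = 30.2 kPa.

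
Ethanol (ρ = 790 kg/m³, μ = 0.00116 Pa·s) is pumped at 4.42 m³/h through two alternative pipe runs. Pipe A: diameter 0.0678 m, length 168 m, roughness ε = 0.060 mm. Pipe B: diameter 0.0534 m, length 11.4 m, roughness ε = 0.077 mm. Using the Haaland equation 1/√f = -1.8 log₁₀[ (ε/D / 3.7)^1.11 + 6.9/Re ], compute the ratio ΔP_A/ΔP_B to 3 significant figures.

Pipe A: V = Q/A = 0.001228/0.00361 = 0.3401 m/s; Re = 1.57e+04; ε/D = 0.000885; Haaland → f = 0.02884; ΔP_A = f(L/D)(ρV²/2) = 3264 Pa.
Pipe B: V = Q/A = 0.001228/0.00224 = 0.5482 m/s; Re = 1.994e+04; ε/D = 0.00144; Haaland → f = 0.02848; ΔP_B = f(L/D)(ρV²/2) = 721.7 Pa.
ΔP_A/ΔP_B = 3264/721.7 = 4.52.

ΔP_A/ΔP_B ≈ 4.52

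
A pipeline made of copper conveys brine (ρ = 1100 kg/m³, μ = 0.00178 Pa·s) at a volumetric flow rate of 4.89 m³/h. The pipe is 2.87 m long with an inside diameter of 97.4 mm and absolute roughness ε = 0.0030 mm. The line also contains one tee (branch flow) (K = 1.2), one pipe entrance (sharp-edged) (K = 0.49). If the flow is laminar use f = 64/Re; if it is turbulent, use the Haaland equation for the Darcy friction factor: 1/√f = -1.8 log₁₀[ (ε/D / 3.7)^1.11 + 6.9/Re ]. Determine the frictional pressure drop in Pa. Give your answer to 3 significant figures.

Q = 4.89 m³/h = 4.89/3600 = 0.001358 m³/s.
Cross-sectional area A = πD²/4 = π(0.0974)²/4 = 0.007451 m²; mean velocity V = Q/A = 0.001358/0.007451 = 0.1823 m/s.
Reynolds number Re = ρVD/μ = 1100 · 0.1823 · 0.0974 / 0.00178 = 1.097e+04.
Re > 4000 → turbulent. Relative roughness ε/D = 3e-06/0.0974 = 3.08e-05. Haaland: 1/√f = -1.8 log₁₀[(3.08e-05/3.7)^1.11 + 6.9/1.097e+04] = -1.8 log₁₀[2.3e-06 + 0.000629] = 5.76, so f = 0.03014.
Total minor-loss coefficient ΣK = 1·1.2 + 1·0.49 = 1.69.
ΔP = [f·L/D + ΣK]·(ρV²/2) = [0.03014·2.87/0.0974 + 1.69]·(1100·0.1823²/2) = [0.8882 + 1.69]·18.28 = 47.13 Pa.

ΔP ≈ 47.1 Pa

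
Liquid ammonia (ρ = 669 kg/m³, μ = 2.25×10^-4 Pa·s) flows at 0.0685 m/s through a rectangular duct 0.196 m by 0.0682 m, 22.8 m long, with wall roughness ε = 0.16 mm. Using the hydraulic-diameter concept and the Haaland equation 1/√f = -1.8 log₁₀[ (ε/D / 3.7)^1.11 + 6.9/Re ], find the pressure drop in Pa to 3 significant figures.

Hydraulic diameter D_h = 4A/P = 4·(0.196·0.0682)/(2·(0.196+0.0682)) = 0.05347/0.5284 = 0.1012 m.
Re = ρVD_h/μ = 669·0.0685·0.1012/0.000225 = 2.061e+04.
ε/D_h = 0.00016/0.1012 = 0.00158; Haaland gives 1/√f = -1.8 log₁₀[0.000182+0.000335] = 5.916, so f = 0.02857.
ΔP = f(L/D_h)(ρV²/2) = 0.02857·22.8/0.1012·1.57 = 10.1 Pa.

ΔP ≈ 10.1 Pa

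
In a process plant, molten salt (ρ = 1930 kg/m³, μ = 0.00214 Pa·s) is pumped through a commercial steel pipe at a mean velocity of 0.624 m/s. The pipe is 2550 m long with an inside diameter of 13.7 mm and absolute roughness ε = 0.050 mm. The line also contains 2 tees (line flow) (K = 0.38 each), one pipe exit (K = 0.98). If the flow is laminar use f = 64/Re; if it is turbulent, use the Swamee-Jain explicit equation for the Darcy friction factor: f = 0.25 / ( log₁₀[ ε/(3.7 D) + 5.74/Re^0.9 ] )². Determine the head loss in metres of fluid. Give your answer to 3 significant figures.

Reynolds number Re = ρVD/μ = 1930 · 0.624 · 0.0137 / 0.00214 = 7710.
Re > 4000 → turbulent. Relative roughness ε/D = 5e-05/0.0137 = 0.00365. Swamee-Jain: f = 0.25/(log₁₀[0.00365/3.7 + 5.74/7710^0.9])² = 0.25/(log₁₀[0.000986 + 0.00182])² = 0.25/(-2.552)² = 0.0384.
Total minor-loss coefficient ΣK = 2·0.38 + 1·0.98 = 1.74.
ΔP = [f·L/D + ΣK]·(ρV²/2) = [0.0384·2550/0.0137 + 1.74]·(1930·0.624²/2) = [7148 + 1.74]·375.7 = 2.686e+06 Pa.
Head loss h_f = ΔP/(ρg) = 2.686e+06/(1930·9.81) = 142 m.

h_f ≈ 142 m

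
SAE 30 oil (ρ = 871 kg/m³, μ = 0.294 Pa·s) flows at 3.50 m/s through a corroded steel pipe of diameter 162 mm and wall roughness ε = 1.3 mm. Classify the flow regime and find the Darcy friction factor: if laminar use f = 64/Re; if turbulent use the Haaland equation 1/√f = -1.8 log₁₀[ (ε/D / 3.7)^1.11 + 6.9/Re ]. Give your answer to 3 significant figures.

Re = ρVD/μ = 871·3.5·0.162/0.294 = 1680.
Re < 2300 → laminar, so f = 64/Re = 0.0381 (roughness is irrelevant in laminar flow).

f ≈ 0.0381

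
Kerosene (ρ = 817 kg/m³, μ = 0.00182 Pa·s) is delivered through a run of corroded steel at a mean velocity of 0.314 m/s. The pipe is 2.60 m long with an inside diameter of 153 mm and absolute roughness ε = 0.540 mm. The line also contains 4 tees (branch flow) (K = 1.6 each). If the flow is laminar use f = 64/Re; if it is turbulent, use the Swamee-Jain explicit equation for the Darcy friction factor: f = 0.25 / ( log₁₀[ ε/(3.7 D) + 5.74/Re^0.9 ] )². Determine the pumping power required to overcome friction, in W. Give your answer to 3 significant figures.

P ≈ 1.62 W

Reynolds number Re = ρVD/μ = 817 · 0.314 · 0.153 / 0.00182 = 2.157e+04.
Re > 4000 → turbulent. Relative roughness ε/D = 0.00054/0.153 = 0.00353. Swamee-Jain: f = 0.25/(log₁₀[0.00353/3.7 + 5.74/2.157e+04^0.9])² = 0.25/(log₁₀[0.000954 + 0.000722])² = 0.25/(-2.776)² = 0.03245.
Total minor-loss coefficient ΣK = 4·1.6 = 6.4.
ΔP = [f·L/D + ΣK]·(ρV²/2) = [0.03245·2.6/0.153 + 6.4]·(817·0.314²/2) = [0.5514 + 6.4]·40.28 = 280 Pa.
Q = V·A = 0.314·0.01839 = 0.005773 m³/s.
Pumping power P = QΔP = 0.005773·280 = 1.616 W = 1.62 W.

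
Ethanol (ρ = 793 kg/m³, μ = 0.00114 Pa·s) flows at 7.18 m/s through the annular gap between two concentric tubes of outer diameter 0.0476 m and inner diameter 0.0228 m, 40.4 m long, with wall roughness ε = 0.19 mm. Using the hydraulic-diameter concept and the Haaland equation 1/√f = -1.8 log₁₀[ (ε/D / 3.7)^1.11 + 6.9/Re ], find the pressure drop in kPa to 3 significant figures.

ΔP ≈ 1180 kPa

Hydraulic diameter D_h = 4A/P = D_o - D_i = 0.0476 - 0.0228 = 0.0248 m.
Re = ρVD_h/μ = 793·7.18·0.0248/0.00114 = 1.239e+05.
ε/D_h = 0.00019/0.0248 = 0.00766; Haaland gives 1/√f = -1.8 log₁₀[0.00105+5.57e-05] = 5.322, so f = 0.03531.
ΔP = f(L/D_h)(ρV²/2) = 0.03531·40.4/0.0248·2.044e+04 = 1.176e+06 Pa.
ΔP = 1180 kPa.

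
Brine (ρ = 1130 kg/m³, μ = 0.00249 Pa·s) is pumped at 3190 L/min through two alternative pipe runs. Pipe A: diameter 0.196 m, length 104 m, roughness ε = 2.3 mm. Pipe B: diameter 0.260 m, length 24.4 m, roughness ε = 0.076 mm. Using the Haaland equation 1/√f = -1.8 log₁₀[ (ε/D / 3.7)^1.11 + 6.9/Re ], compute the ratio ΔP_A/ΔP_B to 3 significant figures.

Pipe A: V = Q/A = 0.05317/0.03017 = 1.762 m/s; Re = 1.567e+05; ε/D = 0.0117; Haaland → f = 0.04045; ΔP_A = f(L/D)(ρV²/2) = 3.765e+04 Pa.
Pipe B: V = Q/A = 0.05317/0.05309 = 1.001 m/s; Re = 1.182e+05; ε/D = 0.000292; Haaland → f = 0.01869; ΔP_B = f(L/D)(ρV²/2) = 993.7 Pa.
ΔP_A/ΔP_B = 3.765e+04/993.7 = 37.9.

ΔP_A/ΔP_B ≈ 37.9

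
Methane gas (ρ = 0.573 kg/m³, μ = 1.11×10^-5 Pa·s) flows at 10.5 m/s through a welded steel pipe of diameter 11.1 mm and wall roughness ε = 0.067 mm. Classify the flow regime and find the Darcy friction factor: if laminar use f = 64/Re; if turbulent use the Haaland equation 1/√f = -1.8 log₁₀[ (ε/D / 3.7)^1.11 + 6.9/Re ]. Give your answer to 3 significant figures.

f ≈ 0.0420

Re = ρVD/μ = 0.573·10.5·0.0111/1.11e-05 = 6016.
Re > 4000 → turbulent. ε/D = 6.7e-05/0.0111 = 0.00604; Haaland: 1/√f = -1.8 log₁₀[0.000805 + 0.00115] = 4.877, so f = 0.04204.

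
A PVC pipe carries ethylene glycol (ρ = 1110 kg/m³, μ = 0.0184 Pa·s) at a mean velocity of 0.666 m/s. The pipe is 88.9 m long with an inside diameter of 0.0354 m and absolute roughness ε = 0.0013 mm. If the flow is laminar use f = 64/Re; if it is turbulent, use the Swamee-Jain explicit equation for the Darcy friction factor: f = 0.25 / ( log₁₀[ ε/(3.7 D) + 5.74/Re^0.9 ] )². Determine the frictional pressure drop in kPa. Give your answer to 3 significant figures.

Reynolds number Re = ρVD/μ = 1110 · 0.666 · 0.0354 / 0.0184 = 1422.
Re < 2300 → laminar flow, so f = 64/Re = 64/1422 = 0.045 (the turbulent correlation is not needed).
Darcy-Weisbach: ΔP = f(L/D)(ρV²/2) = 0.045·(88.9/0.0354)·(1110·0.666²/2) = 0.045·2511·246.2 = 2.782e+04 Pa.
ΔP = 2.782e+04 Pa = 27.8 kPa.

ΔP ≈ 27.8 kPa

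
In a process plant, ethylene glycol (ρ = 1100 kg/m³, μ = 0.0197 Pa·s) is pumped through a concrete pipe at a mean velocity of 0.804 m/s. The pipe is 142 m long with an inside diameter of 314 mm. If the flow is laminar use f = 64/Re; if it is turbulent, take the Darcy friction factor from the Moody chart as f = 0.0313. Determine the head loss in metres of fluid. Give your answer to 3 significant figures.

Reynolds number Re = ρVD/μ = 1100 · 0.804 · 0.314 / 0.0197 = 1.41e+04.
Re > 4000 → turbulent; use the Moody-chart value f = 0.0313.
Darcy-Weisbach: ΔP = f(L/D)(ρV²/2) = 0.0313·(142/0.314)·(1100·0.804²/2) = 0.0313·452.2·355.5 = 5032 Pa.
Head loss h_f = ΔP/(ρg) = 5032/(1100·9.81) = 0.466 m.

h_f ≈ 0.466 m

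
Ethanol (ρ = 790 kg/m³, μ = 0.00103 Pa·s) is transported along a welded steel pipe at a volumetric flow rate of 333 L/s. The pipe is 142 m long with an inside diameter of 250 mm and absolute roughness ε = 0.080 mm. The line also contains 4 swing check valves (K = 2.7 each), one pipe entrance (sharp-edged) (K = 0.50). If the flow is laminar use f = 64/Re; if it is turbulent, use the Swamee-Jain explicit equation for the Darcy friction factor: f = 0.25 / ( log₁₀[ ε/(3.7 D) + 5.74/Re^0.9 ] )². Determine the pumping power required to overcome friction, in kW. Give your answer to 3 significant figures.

Q = 333 L/s = 333/1000 = 0.333 m³/s.
Cross-sectional area A = πD²/4 = π(0.25)²/4 = 0.04909 m²; mean velocity V = Q/A = 0.333/0.04909 = 6.784 m/s.
Reynolds number Re = ρVD/μ = 790 · 6.784 · 0.25 / 0.00103 = 1.301e+06.
Re > 4000 → turbulent. Relative roughness ε/D = 8e-05/0.25 = 0.00032. Swamee-Jain: f = 0.25/(log₁₀[0.00032/3.7 + 5.74/1.301e+06^0.9])² = 0.25/(log₁₀[8.65e-05 + 1.8e-05])² = 0.25/(-3.981)² = 0.01578.
Total minor-loss coefficient ΣK = 4·2.7 + 1·0.5 = 11.3.
ΔP = [f·L/D + ΣK]·(ρV²/2) = [0.01578·142/0.25 + 11.3]·(790·6.784²/2) = [8.961 + 11.3]·1.818e+04 = 3.683e+05 Pa.
Pumping power P = QΔP = 0.333·3.683e+05 = 122600 W = 123 kW.

P ≈ 123 kW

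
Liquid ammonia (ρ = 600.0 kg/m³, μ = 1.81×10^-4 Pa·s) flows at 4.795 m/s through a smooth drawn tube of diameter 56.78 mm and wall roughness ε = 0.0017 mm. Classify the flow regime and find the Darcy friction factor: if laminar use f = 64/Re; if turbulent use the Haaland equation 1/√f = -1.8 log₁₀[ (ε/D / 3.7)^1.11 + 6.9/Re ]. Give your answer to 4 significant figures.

Re = ρVD/μ = 600·4.795·0.05678/0.000181 = 9.025e+05.
Re > 4000 → turbulent. ε/D = 1.7e-06/0.05678 = 2.99e-05; Haaland: 1/√f = -1.8 log₁₀[2.23e-06 + 7.65e-06] = 9.01, so f = 0.01232.

f ≈ 0.01232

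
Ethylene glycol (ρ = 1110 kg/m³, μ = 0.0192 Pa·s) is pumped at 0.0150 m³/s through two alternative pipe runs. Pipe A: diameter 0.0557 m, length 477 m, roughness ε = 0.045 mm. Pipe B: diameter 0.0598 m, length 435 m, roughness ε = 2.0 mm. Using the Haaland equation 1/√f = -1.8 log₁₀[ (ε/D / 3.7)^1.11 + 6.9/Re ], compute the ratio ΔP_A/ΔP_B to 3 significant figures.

ΔP_A/ΔP_B ≈ 0.694

Pipe A: V = Q/A = 0.015/0.002437 = 6.156 m/s; Re = 1.982e+04; ε/D = 0.000808; Haaland → f = 0.02731; ΔP_A = f(L/D)(ρV²/2) = 4.918e+06 Pa.
Pipe B: V = Q/A = 0.015/0.002809 = 5.341 m/s; Re = 1.846e+04; ε/D = 0.0334; Haaland → f = 0.06154; ΔP_B = f(L/D)(ρV²/2) = 7.086e+06 Pa.
ΔP_A/ΔP_B = 4.918e+06/7.086e+06 = 0.694.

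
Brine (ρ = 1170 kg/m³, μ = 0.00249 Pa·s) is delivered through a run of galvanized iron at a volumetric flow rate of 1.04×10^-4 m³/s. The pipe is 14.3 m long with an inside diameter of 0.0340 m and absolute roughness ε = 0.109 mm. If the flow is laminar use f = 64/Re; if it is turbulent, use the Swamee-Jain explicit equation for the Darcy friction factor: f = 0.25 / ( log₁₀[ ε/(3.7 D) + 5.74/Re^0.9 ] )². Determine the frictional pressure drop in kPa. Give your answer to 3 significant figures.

ΔP ≈ 0.113 kPa

Cross-sectional area A = πD²/4 = π(0.034)²/4 = 0.0009079 m²; mean velocity V = Q/A = 0.000104/0.0009079 = 0.1145 m/s.
Reynolds number Re = ρVD/μ = 1170 · 0.1145 · 0.034 / 0.00249 = 1830.
Re < 2300 → laminar flow, so f = 64/Re = 64/1830 = 0.03497 (the turbulent correlation is not needed).
Darcy-Weisbach: ΔP = f(L/D)(ρV²/2) = 0.03497·(14.3/0.034)·(1170·0.1145²/2) = 0.03497·420.6·7.676 = 112.9 Pa.
ΔP = 112.9 Pa = 0.113 kPa.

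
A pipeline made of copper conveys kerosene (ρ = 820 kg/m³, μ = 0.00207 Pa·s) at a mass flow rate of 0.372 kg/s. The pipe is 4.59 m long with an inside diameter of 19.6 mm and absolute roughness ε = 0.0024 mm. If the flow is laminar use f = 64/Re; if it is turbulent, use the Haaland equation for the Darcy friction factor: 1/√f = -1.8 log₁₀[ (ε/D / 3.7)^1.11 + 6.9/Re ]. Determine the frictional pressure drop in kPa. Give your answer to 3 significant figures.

A = πD²/4 = π(0.0196)²/4 = 0.0003017 m²; mean velocity V = ṁ/(ρA) = 0.372/(820 · 0.0003017) = 1.504 m/s.
Reynolds number Re = ρVD/μ = 820 · 1.504 · 0.0196 / 0.00207 = 1.167e+04.
Re > 4000 → turbulent. Relative roughness ε/D = 2.4e-06/0.0196 = 0.000122. Haaland: 1/√f = -1.8 log₁₀[(0.000122/3.7)^1.11 + 6.9/1.167e+04] = -1.8 log₁₀[1.06e-05 + 0.000591] = 5.797, so f = 0.02976.
Darcy-Weisbach: ΔP = f(L/D)(ρV²/2) = 0.02976·(4.59/0.0196)·(820·1.504²/2) = 0.02976·234.2·926.9 = 6459 Pa.
ΔP = 6459 Pa = 6.46 kPa.

ΔP ≈ 6.46 kPa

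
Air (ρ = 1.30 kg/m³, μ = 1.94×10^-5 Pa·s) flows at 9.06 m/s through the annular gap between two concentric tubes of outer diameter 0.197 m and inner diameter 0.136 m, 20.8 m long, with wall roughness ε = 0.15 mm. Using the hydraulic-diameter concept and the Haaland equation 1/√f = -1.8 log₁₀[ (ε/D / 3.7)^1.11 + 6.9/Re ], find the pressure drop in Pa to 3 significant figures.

Hydraulic diameter D_h = 4A/P = D_o - D_i = 0.197 - 0.136 = 0.061 m.
Re = ρVD_h/μ = 1.3·9.06·0.061/1.94e-05 = 3.703e+04.
ε/D_h = 0.00015/0.061 = 0.00246; Haaland gives 1/√f = -1.8 log₁₀[0.000297+0.000186] = 5.968, so f = 0.02808.
ΔP = f(L/D_h)(ρV²/2) = 0.02808·20.8/0.061·53.35 = 510.8 Pa.

ΔP ≈ 511 Pa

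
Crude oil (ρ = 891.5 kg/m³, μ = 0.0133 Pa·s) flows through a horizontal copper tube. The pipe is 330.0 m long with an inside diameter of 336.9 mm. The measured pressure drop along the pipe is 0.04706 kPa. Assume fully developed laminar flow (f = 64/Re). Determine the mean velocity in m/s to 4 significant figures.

For laminar flow, f = 64/Re with Re = ρVD/μ, so Darcy-Weisbach reduces to ΔP = 32μLV/D². Solving for V: V = ΔP·D²/(32μL) = 47.06·(0.3369)²/(32·0.0133·330) = 0.03803 m/s.
Check: Re = ρVD/μ = 891.5·0.03803·0.3369/0.0133 = 858.8 < 2300, so the laminar assumption holds.

V ≈ 0.03803 m/s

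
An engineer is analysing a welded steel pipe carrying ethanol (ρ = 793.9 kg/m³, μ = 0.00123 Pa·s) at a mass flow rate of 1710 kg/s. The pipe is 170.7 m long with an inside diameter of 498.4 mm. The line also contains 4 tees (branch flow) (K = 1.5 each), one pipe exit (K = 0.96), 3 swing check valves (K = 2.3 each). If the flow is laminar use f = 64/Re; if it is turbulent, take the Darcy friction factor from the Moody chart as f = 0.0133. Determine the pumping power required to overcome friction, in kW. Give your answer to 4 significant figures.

A = πD²/4 = π(0.4984)²/4 = 0.1951 m²; mean velocity V = ṁ/(ρA) = 1710/(793.9 · 0.1951) = 11.04 m/s.
Reynolds number Re = ρVD/μ = 793.9 · 11.04 · 0.4984 / 0.00123 = 3.552e+06.
Re > 4000 → turbulent; use the Moody-chart value f = 0.0133.
Total minor-loss coefficient ΣK = 4·1.5 + 1·0.96 + 3·2.3 = 13.9.
ΔP = [f·L/D + ΣK]·(ρV²/2) = [0.0133·170.7/0.4984 + 13.9]·(793.9·11.04²/2) = [4.555 + 13.9]·4.838e+04 = 8.91e+05 Pa.
Q = ṁ/ρ = 1710/793.9 = 2.154 m³/s.
Pumping power P = QΔP = 2.154·8.91e+05 = 1919200 W = 1919 kW.

P ≈ 1919 kW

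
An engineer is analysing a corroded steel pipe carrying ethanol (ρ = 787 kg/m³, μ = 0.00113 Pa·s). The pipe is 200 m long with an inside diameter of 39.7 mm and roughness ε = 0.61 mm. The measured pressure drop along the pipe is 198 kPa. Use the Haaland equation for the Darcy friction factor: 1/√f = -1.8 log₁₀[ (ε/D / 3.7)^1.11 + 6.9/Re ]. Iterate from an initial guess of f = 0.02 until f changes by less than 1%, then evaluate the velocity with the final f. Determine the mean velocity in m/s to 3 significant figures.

V ≈ 1.49 m/s

Rearranging Darcy-Weisbach: V = √(2·ΔP·D/(f·L·ρ)). With ε/D = 0.00061/0.0397 = 0.0154, iterate starting from f = 0.02:
  f = 0.02 → V = √(2·1.98e+05·0.0397/(0.02·200·787)) = 2.235 m/s; Re = ρVD/μ = 6.179e+04; f → 0.04487
  f = 0.04487 → V = 1.492 m/s; Re = 4.125e+04; f → 0.04521
Converged (Δf/f < 1%). With the final f = 0.04521: V = √(2·1.98e+05·0.0397/(0.04521·200·787)) = 1.486 m/s.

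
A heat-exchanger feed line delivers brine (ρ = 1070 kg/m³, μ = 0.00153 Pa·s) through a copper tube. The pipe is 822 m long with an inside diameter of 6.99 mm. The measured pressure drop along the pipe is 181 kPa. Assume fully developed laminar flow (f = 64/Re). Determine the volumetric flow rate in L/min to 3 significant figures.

Q ≈ 0.506 L/min

For laminar flow, f = 64/Re with Re = ρVD/μ, so Darcy-Weisbach reduces to ΔP = 32μLV/D². Solving for V: V = ΔP·D²/(32μL) = 1.81e+05·(0.00699)²/(32·0.00153·822) = 0.2197 m/s.
Check: Re = ρVD/μ = 1070·0.2197·0.00699/0.00153 = 1074 < 2300, so the laminar assumption holds.
Q = V·A = 0.2197·(π/4·0.00699²) = 8.433e-06 m³/s = 0.506 L/min.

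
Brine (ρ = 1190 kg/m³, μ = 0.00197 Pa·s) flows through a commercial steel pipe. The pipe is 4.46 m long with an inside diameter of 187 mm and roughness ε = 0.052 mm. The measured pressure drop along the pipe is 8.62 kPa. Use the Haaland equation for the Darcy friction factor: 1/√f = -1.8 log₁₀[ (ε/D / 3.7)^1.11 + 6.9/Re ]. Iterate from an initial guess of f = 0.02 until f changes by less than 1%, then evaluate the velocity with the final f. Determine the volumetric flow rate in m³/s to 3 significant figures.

Q ≈ 0.171 m³/s

Rearranging Darcy-Weisbach: V = √(2·ΔP·D/(f·L·ρ)). With ε/D = 5.2e-05/0.187 = 0.000278, iterate starting from f = 0.02:
  f = 0.02 → V = √(2·8620·0.187/(0.02·4.46·1190)) = 5.511 m/s; Re = ρVD/μ = 6.225e+05; f → 0.01576
  f = 0.01576 → V = 6.209 m/s; Re = 7.013e+05; f → 0.01565
Converged (Δf/f < 1%). With the final f = 0.01565: V = √(2·8620·0.187/(0.01565·4.46·1190)) = 6.229 m/s.
Q = V·A = 6.229·(π/4·0.187²) = 0.1711 m³/s = 0.171 m³/s.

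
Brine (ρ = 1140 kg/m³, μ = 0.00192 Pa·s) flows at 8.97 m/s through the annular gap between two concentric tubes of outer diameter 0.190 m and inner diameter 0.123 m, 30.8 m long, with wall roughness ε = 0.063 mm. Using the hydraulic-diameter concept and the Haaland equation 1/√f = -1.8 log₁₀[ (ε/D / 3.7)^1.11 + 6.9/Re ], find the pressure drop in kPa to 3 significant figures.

ΔP ≈ 425 kPa

Hydraulic diameter D_h = 4A/P = D_o - D_i = 0.19 - 0.123 = 0.067 m.
Re = ρVD_h/μ = 1140·8.97·0.067/0.00192 = 3.568e+05.
ε/D_h = 6.3e-05/0.067 = 0.00094; Haaland gives 1/√f = -1.8 log₁₀[0.000102+1.93e-05] = 7.047, so f = 0.02014.
ΔP = f(L/D_h)(ρV²/2) = 0.02014·30.8/0.067·4.586e+04 = 4.245e+05 Pa.
ΔP = 425 kPa.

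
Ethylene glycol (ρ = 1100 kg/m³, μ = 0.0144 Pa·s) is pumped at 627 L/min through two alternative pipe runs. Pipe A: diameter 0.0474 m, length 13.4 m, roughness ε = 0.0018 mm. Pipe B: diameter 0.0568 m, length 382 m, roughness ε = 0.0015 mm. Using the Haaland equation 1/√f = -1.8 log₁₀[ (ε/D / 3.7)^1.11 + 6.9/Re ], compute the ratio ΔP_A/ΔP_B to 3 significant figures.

Pipe A: V = Q/A = 0.01045/0.001765 = 5.922 m/s; Re = 2.144e+04; ε/D = 3.8e-05; Haaland → f = 0.02536; ΔP_A = f(L/D)(ρV²/2) = 1.383e+05 Pa.
Pipe B: V = Q/A = 0.01045/0.002534 = 4.124 m/s; Re = 1.789e+04; ε/D = 2.64e-05; Haaland → f = 0.02652; ΔP_B = f(L/D)(ρV²/2) = 1.668e+06 Pa.
ΔP_A/ΔP_B = 1.383e+05/1.668e+06 = 0.0829.

ΔP_A/ΔP_B ≈ 0.0829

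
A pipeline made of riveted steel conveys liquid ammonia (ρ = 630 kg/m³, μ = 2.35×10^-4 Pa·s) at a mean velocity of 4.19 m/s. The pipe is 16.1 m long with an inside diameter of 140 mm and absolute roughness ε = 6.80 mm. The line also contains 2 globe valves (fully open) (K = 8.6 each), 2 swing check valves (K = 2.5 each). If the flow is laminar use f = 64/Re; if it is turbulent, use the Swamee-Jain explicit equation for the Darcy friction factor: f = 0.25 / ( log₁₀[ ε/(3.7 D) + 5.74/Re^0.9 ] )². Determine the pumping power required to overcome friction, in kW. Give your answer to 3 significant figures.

P ≈ 10.8 kW

Reynolds number Re = ρVD/μ = 630 · 4.19 · 0.14 / 0.000235 = 1.573e+06.
Re > 4000 → turbulent. Relative roughness ε/D = 0.0068/0.14 = 0.0486. Swamee-Jain: f = 0.25/(log₁₀[0.0486/3.7 + 5.74/1.573e+06^0.9])² = 0.25/(log₁₀[0.0131 + 1.52e-05])² = 0.25/(-1.881)² = 0.07063.
Total minor-loss coefficient ΣK = 2·8.6 + 2·2.5 = 22.2.
ΔP = [f·L/D + ΣK]·(ρV²/2) = [0.07063·16.1/0.14 + 22.2]·(630·4.19²/2) = [8.123 + 22.2]·5530 = 1.677e+05 Pa.
Q = V·A = 4.19·0.01539 = 0.0645 m³/s.
Pumping power P = QΔP = 0.0645·1.677e+05 = 10820 W = 10.8 kW.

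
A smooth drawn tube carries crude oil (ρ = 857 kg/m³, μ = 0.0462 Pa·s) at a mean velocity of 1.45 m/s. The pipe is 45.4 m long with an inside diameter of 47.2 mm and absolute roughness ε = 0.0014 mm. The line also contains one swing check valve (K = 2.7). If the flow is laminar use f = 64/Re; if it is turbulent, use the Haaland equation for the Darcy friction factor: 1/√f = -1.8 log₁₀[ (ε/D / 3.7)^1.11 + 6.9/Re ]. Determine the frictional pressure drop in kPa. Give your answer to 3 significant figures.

Reynolds number Re = ρVD/μ = 857 · 1.45 · 0.0472 / 0.0462 = 1270.
Re < 2300 → laminar flow, so f = 64/Re = 64/1270 = 0.05041 (the turbulent correlation is not needed).
Total minor-loss coefficient ΣK = 1·2.7 = 2.7.
ΔP = [f·L/D + ΣK]·(ρV²/2) = [0.05041·45.4/0.0472 + 2.7]·(857·1.45²/2) = [48.49 + 2.7]·900.9 = 4.612e+04 Pa.
ΔP = 4.612e+04 Pa = 46.1 kPa.

ΔP ≈ 46.1 kPa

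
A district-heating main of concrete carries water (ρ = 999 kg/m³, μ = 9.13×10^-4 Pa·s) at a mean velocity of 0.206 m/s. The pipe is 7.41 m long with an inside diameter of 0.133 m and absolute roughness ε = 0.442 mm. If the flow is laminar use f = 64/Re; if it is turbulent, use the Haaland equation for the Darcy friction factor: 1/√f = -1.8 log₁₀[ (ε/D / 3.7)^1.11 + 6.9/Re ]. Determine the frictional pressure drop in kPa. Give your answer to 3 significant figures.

Reynolds number Re = ρVD/μ = 999 · 0.206 · 0.133 / 0.000913 = 2.998e+04.
Re > 4000 → turbulent. Relative roughness ε/D = 0.000442/0.133 = 0.00332. Haaland: 1/√f = -1.8 log₁₀[(0.00332/3.7)^1.11 + 6.9/2.998e+04] = -1.8 log₁₀[0.000415 + 0.00023] = 5.742, so f = 0.03033.
Darcy-Weisbach: ΔP = f(L/D)(ρV²/2) = 0.03033·(7.41/0.133)·(999·0.206²/2) = 0.03033·55.71·21.2 = 35.81 Pa.
ΔP = 35.81 Pa = 0.0358 kPa.

ΔP ≈ 0.0358 kPa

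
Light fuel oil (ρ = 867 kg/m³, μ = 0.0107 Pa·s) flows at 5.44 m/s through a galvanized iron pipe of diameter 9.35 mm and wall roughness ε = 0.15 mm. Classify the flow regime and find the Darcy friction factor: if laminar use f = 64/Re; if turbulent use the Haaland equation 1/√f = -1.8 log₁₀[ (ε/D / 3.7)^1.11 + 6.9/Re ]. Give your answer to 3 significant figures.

Re = ρVD/μ = 867·5.44·0.00935/0.0107 = 4121.
Re > 4000 → turbulent. ε/D = 0.00015/0.00935 = 0.016; Haaland: 1/√f = -1.8 log₁₀[0.00238 + 0.00167] = 4.305, so f = 0.05395.

f ≈ 0.0540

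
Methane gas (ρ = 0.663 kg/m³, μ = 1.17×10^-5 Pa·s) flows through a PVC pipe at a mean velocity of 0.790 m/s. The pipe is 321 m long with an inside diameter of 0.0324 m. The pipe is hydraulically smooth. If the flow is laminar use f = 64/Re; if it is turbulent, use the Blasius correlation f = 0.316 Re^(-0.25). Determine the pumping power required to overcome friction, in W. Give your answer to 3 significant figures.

Reynolds number Re = ρVD/μ = 0.663 · 0.79 · 0.0324 / 1.17e-05 = 1450.
Re < 2300 → laminar flow, so f = 64/Re = 64/1450 = 0.04412 (the turbulent correlation is not needed).
Darcy-Weisbach: ΔP = f(L/D)(ρV²/2) = 0.04412·(321/0.0324)·(0.663·0.79²/2) = 0.04412·9907·0.2069 = 90.44 Pa.
Q = V·A = 0.79·0.0008245 = 0.0006513 m³/s.
Pumping power P = QΔP = 0.0006513·90.44 = 0.05891 W = 0.0589 W.

P ≈ 0.0589 W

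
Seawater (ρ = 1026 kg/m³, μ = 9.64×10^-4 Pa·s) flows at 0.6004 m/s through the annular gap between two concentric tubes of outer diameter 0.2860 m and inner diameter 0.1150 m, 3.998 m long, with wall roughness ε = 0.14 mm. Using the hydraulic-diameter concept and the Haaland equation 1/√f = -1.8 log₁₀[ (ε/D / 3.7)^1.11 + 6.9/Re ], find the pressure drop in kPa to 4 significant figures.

ΔP ≈ 0.09137 kPa

Hydraulic diameter D_h = 4A/P = D_o - D_i = 0.286 - 0.115 = 0.171 m.
Re = ρVD_h/μ = 1026·0.6004·0.171/0.000964 = 1.093e+05.
ε/D_h = 0.00014/0.171 = 0.000819; Haaland gives 1/√f = -1.8 log₁₀[8.77e-05+6.31e-05] = 6.879, so f = 0.02113.
ΔP = f(L/D_h)(ρV²/2) = 0.02113·3.998/0.171·184.9 = 91.37 Pa.
ΔP = 0.09137 kPa.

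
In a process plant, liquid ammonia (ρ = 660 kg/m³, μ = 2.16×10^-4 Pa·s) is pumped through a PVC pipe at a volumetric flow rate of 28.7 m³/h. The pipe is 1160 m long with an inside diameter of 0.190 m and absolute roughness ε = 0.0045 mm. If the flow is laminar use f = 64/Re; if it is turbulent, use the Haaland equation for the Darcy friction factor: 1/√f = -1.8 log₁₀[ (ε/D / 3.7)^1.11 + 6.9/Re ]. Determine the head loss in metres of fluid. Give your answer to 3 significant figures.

Q = 28.7 m³/h = 28.7/3600 = 0.007972 m³/s.
Cross-sectional area A = πD²/4 = π(0.19)²/4 = 0.02835 m²; mean velocity V = Q/A = 0.007972/0.02835 = 0.2812 m/s.
Reynolds number Re = ρVD/μ = 660 · 0.2812 · 0.19 / 0.000216 = 1.632e+05.
Re > 4000 → turbulent. Relative roughness ε/D = 4.5e-06/0.19 = 2.37e-05. Haaland: 1/√f = -1.8 log₁₀[(2.37e-05/3.7)^1.11 + 6.9/1.632e+05] = -1.8 log₁₀[1.72e-06 + 4.23e-05] = 7.842, so f = 0.01626.
Darcy-Weisbach: ΔP = f(L/D)(ρV²/2) = 0.01626·(1160/0.19)·(660·0.2812²/2) = 0.01626·6105·26.09 = 2590 Pa.
Head loss h_f = ΔP/(ρg) = 2590/(660·9.81) = 0.400 m.

h_f ≈ 0.400 m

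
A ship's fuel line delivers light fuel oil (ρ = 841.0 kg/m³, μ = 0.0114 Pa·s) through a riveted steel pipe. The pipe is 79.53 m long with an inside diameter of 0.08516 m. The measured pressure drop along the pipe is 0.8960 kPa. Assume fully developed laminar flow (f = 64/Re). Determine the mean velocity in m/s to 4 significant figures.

For laminar flow, f = 64/Re with Re = ρVD/μ, so Darcy-Weisbach reduces to ΔP = 32μLV/D². Solving for V: V = ΔP·D²/(32μL) = 896·(0.08516)²/(32·0.0114·79.53) = 0.224 m/s.
Check: Re = ρVD/μ = 841·0.224·0.08516/0.0114 = 1407 < 2300, so the laminar assumption holds.

V ≈ 0.2240 m/s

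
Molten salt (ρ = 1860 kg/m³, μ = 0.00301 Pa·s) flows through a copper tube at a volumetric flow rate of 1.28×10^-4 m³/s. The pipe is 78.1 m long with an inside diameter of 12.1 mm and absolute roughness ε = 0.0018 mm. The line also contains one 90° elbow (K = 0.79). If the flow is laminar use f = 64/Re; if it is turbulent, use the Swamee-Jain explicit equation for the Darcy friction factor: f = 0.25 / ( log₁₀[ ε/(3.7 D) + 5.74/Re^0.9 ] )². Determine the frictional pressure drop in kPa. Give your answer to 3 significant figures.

ΔP ≈ 245 kPa

Cross-sectional area A = πD²/4 = π(0.0121)²/4 = 0.000115 m²; mean velocity V = Q/A = 0.000128/0.000115 = 1.113 m/s.
Reynolds number Re = ρVD/μ = 1860 · 1.113 · 0.0121 / 0.00301 = 8323.
Re > 4000 → turbulent. Relative roughness ε/D = 1.8e-06/0.0121 = 0.000149. Swamee-Jain: f = 0.25/(log₁₀[0.000149/3.7 + 5.74/8323^0.9])² = 0.25/(log₁₀[4.02e-05 + 0.0017])² = 0.25/(-2.759)² = 0.03284.
Total minor-loss coefficient ΣK = 1·0.79 = 0.79.
ΔP = [f·L/D + ΣK]·(ρV²/2) = [0.03284·78.1/0.0121 + 0.79]·(1860·1.113²/2) = [212 + 0.79]·1152 = 2.452e+05 Pa.
ΔP = 2.452e+05 Pa = 245 kPa.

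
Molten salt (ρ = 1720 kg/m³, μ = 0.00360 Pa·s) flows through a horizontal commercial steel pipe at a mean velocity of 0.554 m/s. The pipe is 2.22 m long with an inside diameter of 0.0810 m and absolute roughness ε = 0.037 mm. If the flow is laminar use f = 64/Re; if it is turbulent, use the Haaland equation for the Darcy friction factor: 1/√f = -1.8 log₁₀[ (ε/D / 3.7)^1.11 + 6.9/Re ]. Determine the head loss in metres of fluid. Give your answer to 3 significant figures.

Reynolds number Re = ρVD/μ = 1720 · 0.554 · 0.081 / 0.0036 = 2.144e+04.
Re > 4000 → turbulent. Relative roughness ε/D = 3.7e-05/0.081 = 0.000457. Haaland: 1/√f = -1.8 log₁₀[(0.000457/3.7)^1.11 + 6.9/2.144e+04] = -1.8 log₁₀[4.59e-05 + 0.000322] = 6.182, so f = 0.02617.
Darcy-Weisbach: ΔP = f(L/D)(ρV²/2) = 0.02617·(2.22/0.081)·(1720·0.554²/2) = 0.02617·27.41·263.9 = 189.3 Pa.
Head loss h_f = ΔP/(ρg) = 189.3/(1720·9.81) = 0.0112 m.

h_f ≈ 0.0112 m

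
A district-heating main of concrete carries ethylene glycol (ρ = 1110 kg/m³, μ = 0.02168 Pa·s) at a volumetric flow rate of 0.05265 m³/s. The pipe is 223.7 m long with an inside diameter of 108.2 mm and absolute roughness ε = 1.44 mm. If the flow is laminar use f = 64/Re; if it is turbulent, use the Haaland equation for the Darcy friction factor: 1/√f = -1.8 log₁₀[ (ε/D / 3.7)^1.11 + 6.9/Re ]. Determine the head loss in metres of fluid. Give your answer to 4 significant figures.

Cross-sectional area A = πD²/4 = π(0.1082)²/4 = 0.009195 m²; mean velocity V = Q/A = 0.05265/0.009195 = 5.726 m/s.
Reynolds number Re = ρVD/μ = 1110 · 5.726 · 0.1082 / 0.0217 = 3.172e+04.
Re > 4000 → turbulent. Relative roughness ε/D = 0.00144/0.1082 = 0.0133. Haaland: 1/√f = -1.8 log₁₀[(0.0133/3.7)^1.11 + 6.9/3.172e+04] = -1.8 log₁₀[0.00194 + 0.000218] = 4.8, so f = 0.0434.
Darcy-Weisbach: ΔP = f(L/D)(ρV²/2) = 0.0434·(223.7/0.1082)·(1110·5.726²/2) = 0.0434·2067·1.82e+04 = 1.633e+06 Pa.
Head loss h_f = ΔP/(ρg) = 1.633e+06/(1110·9.81) = 150.0 m.

h_f ≈ 150.0 m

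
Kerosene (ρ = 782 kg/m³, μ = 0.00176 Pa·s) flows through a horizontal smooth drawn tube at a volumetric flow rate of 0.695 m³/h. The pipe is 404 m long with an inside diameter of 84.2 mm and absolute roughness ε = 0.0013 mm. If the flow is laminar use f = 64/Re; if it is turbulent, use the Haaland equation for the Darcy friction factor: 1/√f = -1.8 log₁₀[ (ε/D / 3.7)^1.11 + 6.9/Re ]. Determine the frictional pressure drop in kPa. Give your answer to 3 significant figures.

Q = 0.695 m³/h = 0.695/3600 = 0.0001931 m³/s.
Cross-sectional area A = πD²/4 = π(0.0842)²/4 = 0.005568 m²; mean velocity V = Q/A = 0.0001931/0.005568 = 0.03467 m/s.
Reynolds number Re = ρVD/μ = 782 · 0.03467 · 0.0842 / 0.00176 = 1297.
Re < 2300 → laminar flow, so f = 64/Re = 64/1297 = 0.04934 (the turbulent correlation is not needed).
Darcy-Weisbach: ΔP = f(L/D)(ρV²/2) = 0.04934·(404/0.0842)·(782·0.03467²/2) = 0.04934·4798·0.47 = 111.3 Pa.
ΔP = 111.3 Pa = 0.111 kPa.

ΔP ≈ 0.111 kPa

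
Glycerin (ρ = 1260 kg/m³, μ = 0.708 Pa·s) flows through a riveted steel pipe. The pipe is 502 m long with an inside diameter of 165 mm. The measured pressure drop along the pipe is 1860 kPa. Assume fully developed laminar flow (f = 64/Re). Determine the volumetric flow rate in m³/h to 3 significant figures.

Q ≈ 343 m³/h

For laminar flow, f = 64/Re with Re = ρVD/μ, so Darcy-Weisbach reduces to ΔP = 32μLV/D². Solving for V: V = ΔP·D²/(32μL) = 1.86e+06·(0.165)²/(32·0.708·502) = 4.452 m/s.
Check: Re = ρVD/μ = 1260·4.452·0.165/0.708 = 1307 < 2300, so the laminar assumption holds.
Q = V·A = 4.452·(π/4·0.165²) = 0.0952 m³/s = 343 m³/h.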